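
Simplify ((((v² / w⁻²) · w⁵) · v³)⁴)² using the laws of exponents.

v⁴⁰w⁵⁶

((((v² / w⁻²) · w⁵) · v³)⁴)²
= (((v² / w⁻²) · w⁵) · v³)⁸    [power of a power]
= (((v² / w⁻²) · w⁵)⁸) · ((v³)⁸)    [power of a product]
= (((v² / w⁻²)⁸) · ((w⁵)⁸)) · ((v³)⁸)    [power of a product]
= ((((v²)⁸) / ((w⁻²)⁸)) · ((w⁵)⁸)) · ((v³)⁸)    [power of a quotient]
= ((v¹⁶ / ((w⁻²)⁸)) · ((w⁵)⁸)) · ((v³)⁸)    [power of a power]
= ((v¹⁶ / w⁻¹⁶) · ((w⁵)⁸)) · ((v³)⁸)    [power of a power]
= ((v¹⁶ / w⁻¹⁶) · w⁴⁰) · ((v³)⁸)    [power of a power]
= ((v¹⁶ / w⁻¹⁶) · w⁴⁰) · v²⁴    [power of a power]
= v⁴⁰w⁵⁶    [quotient of powers; product of powers]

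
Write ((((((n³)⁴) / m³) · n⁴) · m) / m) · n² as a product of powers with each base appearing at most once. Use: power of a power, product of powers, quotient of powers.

m⁻³n¹⁸

((((((n³)⁴) / m³) · n⁴) · m) / m) · n²
= ((((n¹² / m³) · n⁴) · m) / m) · n²    [power of a power]
= m⁻³n¹⁸    [quotient of powers; product of powers]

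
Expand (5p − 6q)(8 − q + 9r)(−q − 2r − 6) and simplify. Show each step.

−10pq − 350pr − 240p + 5pq² − 35pqr − 90pr² + 12q² + 420qr + 288q − 6q³ + 42q²r + 108qr²

(5p − 6q)(8 − q + 9r)(−q − 2r − 6)
= (40p − 5pq + 45pr − 48q + 6q² − 54qr)(−q − 2r − 6)    [distributive law]
= −40pq − 80pr − 240p + 5pq² + 10pqr + 30pq − 45pqr − 90pr² − 270pr + 48q² + 96qr + 288q − 6q³ − 12q²r − 36q² + 54q²r + 108qr² + 324qr    [distributive law]
= −10pq − 350pr − 240p + 5pq² − 35pqr − 90pr² + 12q² + 420qr + 288q − 6q³ + 42q²r + 108qr²    [combine like terms]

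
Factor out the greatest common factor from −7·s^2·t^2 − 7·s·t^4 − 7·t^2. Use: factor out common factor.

−7·s^2·t^2 − 7·s·t^4 − 7·t^2
= 7(−s^2·t^2 − s·t^4 − t^2)    [factor out 7]
= 7·t^2(−s^2 − s·t^2 − 1)    [factor out t^2]

7·t^2(−s^2 − s·t^2 − 1)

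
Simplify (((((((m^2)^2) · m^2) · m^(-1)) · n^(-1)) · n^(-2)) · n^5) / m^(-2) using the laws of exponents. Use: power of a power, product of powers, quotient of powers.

m^7n^2

(((((((m^2)^2) · m^2) · m^(-1)) · n^(-1)) · n^(-2)) · n^5) / m^(-2)
= (((((m^4 · m^2) · m^(-1)) · n^(-1)) · n^(-2)) · n^5) / m^(-2)    [power of a power]
= ((((m^6 · m^(-1)) · n^(-1)) · n^(-2)) · n^5) / m^(-2)    [product of powers]
= (((m^5 · n^(-1)) · n^(-2)) · n^5) / m^(-2)    [product of powers]
= m^7n^2    [quotient of powers; product of powers]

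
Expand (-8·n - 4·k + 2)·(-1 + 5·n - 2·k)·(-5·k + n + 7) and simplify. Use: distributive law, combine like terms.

(-8·n - 4·k + 2)·(-1 + 5·n - 2·k)·(-5·k + n + 7)
= (8·n - 40·n^2 + 16·k·n + 4·k - 20·k·n + 8·k^2 - 2 + 10·n - 4·k)·(-5·k + n + 7)    [distributive law]
= (18·n - 40·n^2 - 4·k·n + 8·k^2 - 2)·(-5·k + n + 7)    [combine like terms]
= -90·k·n + 18·n^2 + 126·n + 200·k·n^2 - 40·n^3 - 280·n^2 + 20·k^2·n - 4·k·n^2 - 28·k·n - 40·k^3 + 8·k^2·n + 56·k^2 + 10·k - 2·n - 14    [distributive law]
= -118·k·n - 262·n^2 + 124·n + 196·k·n^2 - 40·n^3 + 28·k^2·n - 40·k^3 + 56·k^2 + 10·k - 14    [combine like terms]

-118·k·n - 262·n^2 + 124·n + 196·k·n^2 - 40·n^3 + 28·k^2·n - 40·k^3 + 56·k^2 + 10·k - 14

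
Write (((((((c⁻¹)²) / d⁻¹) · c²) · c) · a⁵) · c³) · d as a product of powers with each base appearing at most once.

a⁵·c⁴·d²

(((((((c⁻¹)²) / d⁻¹) · c²) · c) · a⁵) · c³) · d
= (((((c⁻² / d⁻¹) · c²) · c) · a⁵) · c³) · d    [power of a power]
= a⁵·c⁴·d²    [quotient of powers; product of powers]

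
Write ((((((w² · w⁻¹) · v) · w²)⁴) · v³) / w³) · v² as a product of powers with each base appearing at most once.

v⁹·w⁹

((((((w² · w⁻¹) · v) · w²)⁴) · v³) / w³) · v²
= ((((((w² · w⁻¹) · v)⁴) · ((w²)⁴)) · v³) / w³) · v²    [power of a product]
= ((((((w² · w⁻¹)⁴) · (v⁴)) · ((w²)⁴)) · v³) / w³) · v²    [power of a product]
= (((((((w²)⁴) · ((w⁻¹)⁴)) · (v⁴)) · ((w²)⁴)) · v³) / w³) · v²    [power of a product]
= (((((w⁸ · ((w⁻¹)⁴)) · (v⁴)) · ((w²)⁴)) · v³) / w³) · v²    [power of a power]
= (((((w⁸ · w⁻⁴) · (v⁴)) · ((w²)⁴)) · v³) / w³) · v²    [power of a power]
= ((((w⁴ · (v⁴)) · ((w²)⁴)) · v³) / w³) · v²    [product of powers]
= ((((w⁴ · v⁴) · w⁸) · v³) / w³) · v²    [power of a power]
= v⁹·w⁹    [quotient of powers; product of powers]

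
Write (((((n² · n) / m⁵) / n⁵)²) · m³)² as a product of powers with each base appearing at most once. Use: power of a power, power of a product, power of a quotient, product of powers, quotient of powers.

(((((n² · n) / m⁵) / n⁵)²) · m³)²
= (((((n² · n) / m⁵) / n⁵)²)²) · ((m³)²)    [power of a product]
= ((((n² · n) / m⁵) / n⁵)⁴) · ((m³)²)    [power of a power]
= ((((n² · n) / m⁵)⁴) / ((n⁵)⁴)) · ((m³)²)    [power of a quotient]
= ((((n² · n)⁴) / ((m⁵)⁴)) / ((n⁵)⁴)) · ((m³)²)    [power of a quotient]
= (((((n²)⁴) · (n⁴)) / ((m⁵)⁴)) / ((n⁵)⁴)) · ((m³)²)    [power of a product]
= (((n⁸ · (n⁴)) / ((m⁵)⁴)) / ((n⁵)⁴)) · ((m³)²)    [power of a power]
= ((n¹² / ((m⁵)⁴)) / ((n⁵)⁴)) · ((m³)²)    [product of powers]
= ((n¹² / m²⁰) / ((n⁵)⁴)) · ((m³)²)    [power of a power]
= ((n¹² / m²⁰) / n²⁰) · ((m³)²)    [power of a power]
= ((n¹² / m²⁰) / n²⁰) · m⁶    [power of a power]
= m⁻¹⁴·n⁻⁸    [quotient of powers]

m⁻¹⁴·n⁻⁸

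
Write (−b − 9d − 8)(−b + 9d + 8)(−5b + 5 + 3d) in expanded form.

(−b − 9d − 8)(−b + 9d + 8)(−5b + 5 + 3d)
= (b^2 − 9bd − 8b + 9bd − 81d^2 − 72d + 8b − 72d − 64)(−5b + 5 + 3d)    [distributive law]
= (b^2 − 81d^2 − 144d − 64)(−5b + 5 + 3d)    [combine like terms]
= −5b^3 + 5b^2 + 3b^2d + 405bd^2 − 405d^2 − 243d^3 + 720bd − 720d − 432d^2 + 320b − 320 − 192d    [distributive law]
= −5b^3 + 5b^2 + 3b^2d + 405bd^2 − 837d^2 − 243d^3 + 720bd − 912d + 320b − 320    [combine like terms]

−5b^3 + 5b^2 + 3b^2d + 405bd^2 − 837d^2 − 243d^3 + 720bd − 912d + 320b − 320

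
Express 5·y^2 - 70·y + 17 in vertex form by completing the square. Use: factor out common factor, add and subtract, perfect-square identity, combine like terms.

5(y - 7)^2 - 228

5·y^2 - 70·y + 17
= 5(y^2 - 14·y) + 17    [factor out 5 from the y-terms]
= 5(y^2 - 14·y + 49 - 49) + 17    [add and subtract 49 inside the bracket]
= 5(y - 7)^2 - 245 + 17    [perfect-square identity]
= 5(y - 7)^2 - 228    [combine constants]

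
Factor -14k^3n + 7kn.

7kn(-2k^2 + 1)

-14k^3n + 7kn
= 7(-2k^3n + kn)    [factor out 7]
= 7kn(-2k^2 + 1)    [factor out kn]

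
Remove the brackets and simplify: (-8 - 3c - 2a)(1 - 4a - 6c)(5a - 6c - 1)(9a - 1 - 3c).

-772a^2 + 142a + 216ac - 27c + 279c^2 - 8 + 1238a^3 - 309a^2c - 2601ac^2 + 972c^3 + 528a^3c - 702a^2c^2 - 810ac^3 + 324c^4 + 360a^4

(-8 - 3c - 2a)(1 - 4a - 6c)(5a - 6c - 1)(9a - 1 - 3c)
= (-8 + 32a + 48c - 3c + 12ac + 18c^2 - 2a + 8a^2 + 12ac)(5a - 6c - 1)(9a - 1 - 3c)    [distributive law]
= (-8 + 30a + 45c + 24ac + 18c^2 + 8a^2)(5a - 6c - 1)(9a - 1 - 3c)    [combine like terms]
= (-40a + 48c + 8 + 150a^2 - 180ac - 30a + 225ac - 270c^2 - 45c + 120a^2c - 144ac^2 - 24ac + 90ac^2 - 108c^3 - 18c^2 + 40a^3 - 48a^2c - 8a^2)(9a - 1 - 3c)    [distributive law]
= (-70a + 3c + 8 + 142a^2 + 21ac - 288c^2 + 72a^2c - 54ac^2 - 108c^3 + 40a^3)(9a - 1 - 3c)    [combine like terms]
= -630a^2 + 70a + 210ac + 27ac - 3c - 9c^2 + 72a - 8 - 24c + 1278a^3 - 142a^2 - 426a^2c + 189a^2c - 21ac - 63ac^2 - 2592ac^2 + 288c^2 + 864c^3 + 648a^3c - 72a^2c - 216a^2c^2 - 486a^2c^2 + 54ac^2 + 162ac^3 - 972ac^3 + 108c^3 + 324c^4 + 360a^4 - 40a^3 - 120a^3c    [distributive law]
= -772a^2 + 142a + 216ac - 27c + 279c^2 - 8 + 1238a^3 - 309a^2c - 2601ac^2 + 972c^3 + 528a^3c - 702a^2c^2 - 810ac^3 + 324c^4 + 360a^4    [combine like terms]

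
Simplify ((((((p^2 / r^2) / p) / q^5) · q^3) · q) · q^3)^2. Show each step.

((((((p^2 / r^2) / p) / q^5) · q^3) · q) · q^3)^2
= ((((((p^2 / r^2) / p) / q^5) · q^3) · q)^2) · ((q^3)^2)    [power of a product]
= ((((((p^2 / r^2) / p) / q^5) · q^3)^2) · (q^2)) · ((q^3)^2)    [power of a product]
= ((((((p^2 / r^2) / p) / q^5)^2) · ((q^3)^2)) · (q^2)) · ((q^3)^2)    [power of a product]
= ((((((p^2 / r^2) / p)^2) / ((q^5)^2)) · ((q^3)^2)) · (q^2)) · ((q^3)^2)    [power of a quotient]
= ((((((p^2 / r^2)^2) / (p^2)) / ((q^5)^2)) · ((q^3)^2)) · (q^2)) · ((q^3)^2)    [power of a quotient]
= (((((((p^2)^2) / ((r^2)^2)) / (p^2)) / ((q^5)^2)) · ((q^3)^2)) · (q^2)) · ((q^3)^2)    [power of a quotient]
= (((((p^4 / ((r^2)^2)) / (p^2)) / ((q^5)^2)) · ((q^3)^2)) · (q^2)) · ((q^3)^2)    [power of a power]
= (((((p^4 / r^4) / (p^2)) / ((q^5)^2)) · ((q^3)^2)) · (q^2)) · ((q^3)^2)    [power of a power]
= (((((p^4 / r^4) / p^2) / q^10) · ((q^3)^2)) · (q^2)) · ((q^3)^2)    [power of a power]
= (((((p^4 / r^4) / p^2) / q^10) · q^6) · (q^2)) · ((q^3)^2)    [power of a power]
= (((((p^4 / r^4) / p^2) / q^10) · q^6) · q^2) · q^6    [power of a power]
= p^2q^4r^(-4)    [quotient of powers; product of powers]

p^2q^4r^(-4)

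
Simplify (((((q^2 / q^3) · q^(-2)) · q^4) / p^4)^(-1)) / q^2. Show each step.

p^4q^(-3)

(((((q^2 / q^3) · q^(-2)) · q^4) / p^4)^(-1)) / q^2
= (((((q^2 / q^3) · q^(-2)) · q^4)^(-1)) / ((p^4)^(-1))) / q^2    [power of a quotient]
= (((((q^2 / q^3) · q^(-2))^(-1)) · ((q^4)^(-1))) / ((p^4)^(-1))) / q^2    [power of a product]
= (((((q^2 / q^3)^(-1)) · ((q^(-2))^(-1))) · ((q^4)^(-1))) / ((p^4)^(-1))) / q^2    [power of a product]
= ((((((q^2)^(-1)) / ((q^3)^(-1))) · ((q^(-2))^(-1))) · ((q^4)^(-1))) / ((p^4)^(-1))) / q^2    [power of a quotient]
= ((((q^(-2) / ((q^3)^(-1))) · ((q^(-2))^(-1))) · ((q^4)^(-1))) / ((p^4)^(-1))) / q^2    [power of a power]
= ((((q^(-2) / q^(-3)) · ((q^(-2))^(-1))) · ((q^4)^(-1))) / ((p^4)^(-1))) / q^2    [power of a power]
= (((q · ((q^(-2))^(-1))) · ((q^4)^(-1))) / ((p^4)^(-1))) / q^2    [quotient of powers]
= (((q · q^2) · ((q^4)^(-1))) / ((p^4)^(-1))) / q^2    [power of a power]
= ((q^3 · ((q^4)^(-1))) / ((p^4)^(-1))) / q^2    [product of powers]
= ((q^3 · q^(-4)) / ((p^4)^(-1))) / q^2    [power of a power]
= (q^(-1) / ((p^4)^(-1))) / q^2    [product of powers]
= (q^(-1) / p^(-4)) / q^2    [power of a power]
= p^4q^(-3)    [quotient of powers]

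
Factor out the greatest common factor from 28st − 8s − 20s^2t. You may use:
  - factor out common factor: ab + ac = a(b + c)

4s(7t − 2 − 5st)

28st − 8s − 20s^2t
= 4(7st − 2s − 5s^2t)    [factor out 4]
= 4s(7t − 2 − 5st)    [factor out s]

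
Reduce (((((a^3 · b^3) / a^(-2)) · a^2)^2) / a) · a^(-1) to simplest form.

(((((a^3 · b^3) / a^(-2)) · a^2)^2) / a) · a^(-1)
= (((((a^3 · b^3) / a^(-2))^2) · ((a^2)^2)) / a) · a^(-1)    [power of a product]
= (((((a^3 · b^3)^2) / ((a^(-2))^2)) · ((a^2)^2)) / a) · a^(-1)    [power of a quotient]
= ((((((a^3)^2) · ((b^3)^2)) / ((a^(-2))^2)) · ((a^2)^2)) / a) · a^(-1)    [power of a product]
= ((((a^6 · ((b^3)^2)) / ((a^(-2))^2)) · ((a^2)^2)) / a) · a^(-1)    [power of a power]
= ((((a^6 · b^6) / ((a^(-2))^2)) · ((a^2)^2)) / a) · a^(-1)    [power of a power]
= ((((a^6 · b^6) / a^(-4)) · ((a^2)^2)) / a) · a^(-1)    [power of a power]
= ((((a^6 · b^6) / a^(-4)) · a^4) / a) · a^(-1)    [power of a power]
= a^12b^6    [quotient of powers; product of powers]

a^12b^6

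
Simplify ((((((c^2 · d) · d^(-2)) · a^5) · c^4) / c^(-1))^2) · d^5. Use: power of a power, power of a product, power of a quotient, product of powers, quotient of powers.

a^10c^14d^3

((((((c^2 · d) · d^(-2)) · a^5) · c^4) / c^(-1))^2) · d^5
= ((((((c^2 · d) · d^(-2)) · a^5) · c^4)^2) / ((c^(-1))^2)) · d^5    [power of a quotient]
= ((((((c^2 · d) · d^(-2)) · a^5)^2) · ((c^4)^2)) / ((c^(-1))^2)) · d^5    [power of a product]
= ((((((c^2 · d) · d^(-2))^2) · ((a^5)^2)) · ((c^4)^2)) / ((c^(-1))^2)) · d^5    [power of a product]
= ((((((c^2 · d)^2) · ((d^(-2))^2)) · ((a^5)^2)) · ((c^4)^2)) / ((c^(-1))^2)) · d^5    [power of a product]
= (((((((c^2)^2) · (d^2)) · ((d^(-2))^2)) · ((a^5)^2)) · ((c^4)^2)) / ((c^(-1))^2)) · d^5    [power of a product]
= (((((c^4 · (d^2)) · ((d^(-2))^2)) · ((a^5)^2)) · ((c^4)^2)) / ((c^(-1))^2)) · d^5    [power of a power]
= (((((c^4 · d^2) · d^(-4)) · ((a^5)^2)) · ((c^4)^2)) / ((c^(-1))^2)) · d^5    [power of a power]
= (((((c^4 · d^2) · d^(-4)) · a^10) · ((c^4)^2)) / ((c^(-1))^2)) · d^5    [power of a power]
= (((((c^4 · d^2) · d^(-4)) · a^10) · c^8) / ((c^(-1))^2)) · d^5    [power of a power]
= (((((c^4 · d^2) · d^(-4)) · a^10) · c^8) / c^(-2)) · d^5    [power of a power]
= a^10c^14d^3    [quotient of powers; product of powers]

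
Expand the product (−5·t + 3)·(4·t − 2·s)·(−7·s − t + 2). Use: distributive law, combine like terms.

(−5·t + 3)·(4·t − 2·s)·(−7·s − t + 2)
= (−20·t^2 + 10·s·t + 12·t − 6·s)·(−7·s − t + 2)    [distributive law]
= 140·s·t^2 + 20·t^3 − 40·t^2 − 70·s^2·t − 10·s·t^2 + 20·s·t − 84·s·t − 12·t^2 + 24·t + 42·s^2 + 6·s·t − 12·s    [distributive law]
= 130·s·t^2 + 20·t^3 − 52·t^2 − 70·s^2·t − 58·s·t + 24·t + 42·s^2 − 12·s    [combine like terms]

130·s·t^2 + 20·t^3 − 52·t^2 − 70·s^2·t − 58·s·t + 24·t + 42·s^2 − 12·s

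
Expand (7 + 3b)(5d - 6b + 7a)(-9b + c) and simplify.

(7 + 3b)(5d - 6b + 7a)(-9b + c)
= (35d - 42b + 49a + 15bd - 18b^2 + 21ab)(-9b + c)    [distributive law]
= -315bd + 35cd + 378b^2 - 42bc - 441ab + 49ac - 135b^2d + 15bcd + 162b^3 - 18b^2c - 189ab^2 + 21abc    [distributive law]

-315bd + 35cd + 378b^2 - 42bc - 441ab + 49ac - 135b^2d + 15bcd + 162b^3 - 18b^2c - 189ab^2 + 21abc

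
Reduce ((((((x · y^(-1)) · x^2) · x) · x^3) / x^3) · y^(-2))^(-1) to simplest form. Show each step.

((((((x · y^(-1)) · x^2) · x) · x^3) / x^3) · y^(-2))^(-1)
= ((((((x · y^(-1)) · x^2) · x) · x^3) / x^3)^(-1)) · ((y^(-2))^(-1))    [power of a product]
= ((((((x · y^(-1)) · x^2) · x) · x^3)^(-1)) / ((x^3)^(-1))) · ((y^(-2))^(-1))    [power of a quotient]
= ((((((x · y^(-1)) · x^2) · x)^(-1)) · ((x^3)^(-1))) / ((x^3)^(-1))) · ((y^(-2))^(-1))    [power of a product]
= ((((((x · y^(-1)) · x^2)^(-1)) · (x^(-1))) · ((x^3)^(-1))) / ((x^3)^(-1))) · ((y^(-2))^(-1))    [power of a product]
= ((((((x · y^(-1))^(-1)) · ((x^2)^(-1))) · (x^(-1))) · ((x^3)^(-1))) / ((x^3)^(-1))) · ((y^(-2))^(-1))    [power of a product]
= ((((((x^(-1)) · ((y^(-1))^(-1))) · ((x^2)^(-1))) · (x^(-1))) · ((x^3)^(-1))) / ((x^3)^(-1))) · ((y^(-2))^(-1))    [power of a product]
= (((((x^(-1) · y) · ((x^2)^(-1))) · (x^(-1))) · ((x^3)^(-1))) / ((x^3)^(-1))) · ((y^(-2))^(-1))    [power of a power]
= (((((x^(-1) · y) · x^(-2)) · (x^(-1))) · ((x^3)^(-1))) / ((x^3)^(-1))) · ((y^(-2))^(-1))    [power of a power]
= (((((x^(-1) · y) · x^(-2)) · x^(-1)) · x^(-3)) / ((x^3)^(-1))) · ((y^(-2))^(-1))    [power of a power]
= (((((x^(-1) · y) · x^(-2)) · x^(-1)) · x^(-3)) / x^(-3)) · ((y^(-2))^(-1))    [power of a power]
= (((((x^(-1) · y) · x^(-2)) · x^(-1)) · x^(-3)) / x^(-3)) · y^2    [power of a power]
= x^(-4)y^3    [quotient of powers; product of powers]

x^(-4)y^3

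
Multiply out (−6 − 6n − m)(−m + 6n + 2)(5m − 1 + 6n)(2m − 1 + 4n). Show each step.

(−6 − 6n − m)(−m + 6n + 2)(5m − 1 + 6n)(2m − 1 + 4n)
= (6m − 36n − 12 + 6mn − 36n² − 12n + m² − 6mn − 2m)(5m − 1 + 6n)(2m − 1 + 4n)    [distributive law]
= (4m − 48n − 12 − 36n² + m²)(5m − 1 + 6n)(2m − 1 + 4n)    [combine like terms]
= (20m² − 4m + 24mn − 240mn + 48n − 288n² − 60m + 12 − 72n − 180mn² + 36n² − 216n³ + 5m³ − m² + 6m²n)(2m − 1 + 4n)    [distributive law]
= (19m² − 64m − 216mn − 24n − 252n² + 12 − 180mn² − 216n³ + 5m³ + 6m²n)(2m − 1 + 4n)    [combine like terms]
= 38m³ − 19m² + 76m²n − 128m² + 64m − 256mn − 432m²n + 216mn − 864mn² − 48mn + 24n − 96n² − 504mn² + 252n² − 1008n³ + 24m − 12 + 48n − 360m²n² + 180mn² − 720mn³ − 432mn³ + 216n³ − 864n⁴ + 10m⁴ − 5m³ + 20m³n + 12m³n − 6m²n + 24m²n²    [distributive law]
= 33m³ − 147m² − 362m²n + 88m − 88mn − 1188mn² + 72n + 156n² − 792n³ − 12 − 336m²n² − 1152mn³ − 864n⁴ + 10m⁴ + 32m³n    [combine like terms]

33m³ − 147m² − 362m²n + 88m − 88mn − 1188mn² + 72n + 156n² − 792n³ − 12 − 336m²n² − 1152mn³ − 864n⁴ + 10m⁴ + 32m³n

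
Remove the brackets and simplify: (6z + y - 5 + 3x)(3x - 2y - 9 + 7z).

39xz - 5yz - 89z + 42z^2 - 3xy - 2y^2 + y - 42x + 45 + 9x^2

(6z + y - 5 + 3x)(3x - 2y - 9 + 7z)
= 18xz - 12yz - 54z + 42z^2 + 3xy - 2y^2 - 9y + 7yz - 15x + 10y + 45 - 35z + 9x^2 - 6xy - 27x + 21xz    [distributive law]
= 39xz - 5yz - 89z + 42z^2 - 3xy - 2y^2 + y - 42x + 45 + 9x^2    [combine like terms]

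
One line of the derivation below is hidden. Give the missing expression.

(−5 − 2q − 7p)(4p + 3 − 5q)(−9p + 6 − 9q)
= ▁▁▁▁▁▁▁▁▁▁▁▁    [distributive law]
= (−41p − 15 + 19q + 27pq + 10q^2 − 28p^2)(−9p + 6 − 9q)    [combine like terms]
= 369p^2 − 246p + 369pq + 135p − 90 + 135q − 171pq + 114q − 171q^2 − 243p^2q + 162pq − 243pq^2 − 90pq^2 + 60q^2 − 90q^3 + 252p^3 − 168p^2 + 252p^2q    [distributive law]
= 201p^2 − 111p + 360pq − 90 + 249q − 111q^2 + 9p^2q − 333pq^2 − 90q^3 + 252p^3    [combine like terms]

Applying distributive law to the line above:

(−20p − 15 + 25q − 8pq − 6q + 10q^2 − 28p^2 − 21p + 35pq)(−9p + 6 − 9q)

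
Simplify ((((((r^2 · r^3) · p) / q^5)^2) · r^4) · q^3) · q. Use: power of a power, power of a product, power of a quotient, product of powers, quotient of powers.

((((((r^2 · r^3) · p) / q^5)^2) · r^4) · q^3) · q
= ((((((r^2 · r^3) · p)^2) / ((q^5)^2)) · r^4) · q^3) · q    [power of a quotient]
= ((((((r^2 · r^3)^2) · (p^2)) / ((q^5)^2)) · r^4) · q^3) · q    [power of a product]
= (((((((r^2)^2) · ((r^3)^2)) · (p^2)) / ((q^5)^2)) · r^4) · q^3) · q    [power of a product]
= (((((r^4 · ((r^3)^2)) · (p^2)) / ((q^5)^2)) · r^4) · q^3) · q    [power of a power]
= (((((r^4 · r^6) · (p^2)) / ((q^5)^2)) · r^4) · q^3) · q    [power of a power]
= ((((r^10 · (p^2)) / ((q^5)^2)) · r^4) · q^3) · q    [product of powers]
= ((((r^10 · p^2) / q^10) · r^4) · q^3) · q    [power of a power]
= p^2q^(-6)r^14    [quotient of powers; product of powers]

p^2q^(-6)r^14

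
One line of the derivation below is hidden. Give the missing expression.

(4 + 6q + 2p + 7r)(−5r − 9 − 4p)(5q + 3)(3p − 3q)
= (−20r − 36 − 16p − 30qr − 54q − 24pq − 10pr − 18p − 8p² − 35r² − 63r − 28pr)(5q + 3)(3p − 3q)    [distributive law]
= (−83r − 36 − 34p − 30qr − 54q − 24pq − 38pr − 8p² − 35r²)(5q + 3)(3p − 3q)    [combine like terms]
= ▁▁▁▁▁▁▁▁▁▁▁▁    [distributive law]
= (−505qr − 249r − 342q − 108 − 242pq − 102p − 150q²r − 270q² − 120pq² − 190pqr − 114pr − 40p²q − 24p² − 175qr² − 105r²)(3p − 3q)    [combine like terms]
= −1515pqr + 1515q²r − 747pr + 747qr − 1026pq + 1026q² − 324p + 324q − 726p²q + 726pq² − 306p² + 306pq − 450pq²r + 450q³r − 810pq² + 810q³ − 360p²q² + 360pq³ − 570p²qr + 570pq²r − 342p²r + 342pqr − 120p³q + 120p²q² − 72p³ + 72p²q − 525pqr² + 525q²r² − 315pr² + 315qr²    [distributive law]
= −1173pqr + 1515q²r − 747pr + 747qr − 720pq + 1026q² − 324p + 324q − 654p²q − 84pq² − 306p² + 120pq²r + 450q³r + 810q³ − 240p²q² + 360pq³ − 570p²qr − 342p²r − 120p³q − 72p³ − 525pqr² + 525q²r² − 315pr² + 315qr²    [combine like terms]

Applying distributive law to the line above:

(−415qr − 249r − 180q − 108 − 170pq − 102p − 150q²r − 90qr − 270q² − 162q − 120pq² − 72pq − 190pqr − 114pr − 40p²q − 24p² − 175qr² − 105r²)(3p − 3q)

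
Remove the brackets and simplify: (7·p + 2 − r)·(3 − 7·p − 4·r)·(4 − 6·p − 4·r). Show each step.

(7·p + 2 − r)·(3 − 7·p − 4·r)·(4 − 6·p − 4·r)
= (21·p − 49·p^2 − 28·p·r + 6 − 14·p − 8·r − 3·r + 7·p·r + 4·r^2)·(4 − 6·p − 4·r)    [distributive law]
= (7·p − 49·p^2 − 21·p·r + 6 − 11·r + 4·r^2)·(4 − 6·p − 4·r)    [combine like terms]
= 28·p − 42·p^2 − 28·p·r − 196·p^2 + 294·p^3 + 196·p^2·r − 84·p·r + 126·p^2·r + 84·p·r^2 + 24 − 36·p − 24·r − 44·r + 66·p·r + 44·r^2 + 16·r^2 − 24·p·r^2 − 16·r^3    [distributive law]
= −8·p − 238·p^2 − 46·p·r + 294·p^3 + 322·p^2·r + 60·p·r^2 + 24 − 68·r + 60·r^2 − 16·r^3    [combine like terms]

−8·p − 238·p^2 − 46·p·r + 294·p^3 + 322·p^2·r + 60·p·r^2 + 24 − 68·r + 60·r^2 − 16·r^3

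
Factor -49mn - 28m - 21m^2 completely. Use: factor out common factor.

-49mn - 28m - 21m^2
= 7(-7mn - 4m - 3m^2)    [factor out 7]
= 7m(-7n - 4 - 3m)    [factor out m]

7m(-7n - 4 - 3m)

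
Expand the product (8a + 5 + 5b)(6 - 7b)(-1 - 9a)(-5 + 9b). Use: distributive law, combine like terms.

(8a + 5 + 5b)(6 - 7b)(-1 - 9a)(-5 + 9b)
= (48a - 56ab + 30 - 35b + 30b - 35b²)(-1 - 9a)(-5 + 9b)    [distributive law]
= (48a - 56ab + 30 - 5b - 35b²)(-1 - 9a)(-5 + 9b)    [combine like terms]
= (-48a - 432a² + 56ab + 504a²b - 30 - 270a + 5b + 45ab + 35b² + 315ab²)(-5 + 9b)    [distributive law]
= (-318a - 432a² + 101ab + 504a²b - 30 + 5b + 35b² + 315ab²)(-5 + 9b)    [combine like terms]
= 1590a - 2862ab + 2160a² - 3888a²b - 505ab + 909ab² - 2520a²b + 4536a²b² + 150 - 270b - 25b + 45b² - 175b² + 315b³ - 1575ab² + 2835ab³    [distributive law]
= 1590a - 3367ab + 2160a² - 6408a²b - 666ab² + 4536a²b² + 150 - 295b - 130b² + 315b³ + 2835ab³    [combine like terms]

1590a - 3367ab + 2160a² - 6408a²b - 666ab² + 4536a²b² + 150 - 295b - 130b² + 315b³ + 2835ab³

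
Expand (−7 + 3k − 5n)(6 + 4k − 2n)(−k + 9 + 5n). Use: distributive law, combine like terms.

−48k − 378 − 354n + 118k^2 − 268kn + 10n^2 − 12k^3 + 86k^2n − 140kn^2 + 50n^3

(−7 + 3k − 5n)(6 + 4k − 2n)(−k + 9 + 5n)
= (−42 − 28k + 14n + 18k + 12k^2 − 6kn − 30n − 20kn + 10n^2)(−k + 9 + 5n)    [distributive law]
= (−42 − 10k − 16n + 12k^2 − 26kn + 10n^2)(−k + 9 + 5n)    [combine like terms]
= 42k − 378 − 210n + 10k^2 − 90k − 50kn + 16kn − 144n − 80n^2 − 12k^3 + 108k^2 + 60k^2n + 26k^2n − 234kn − 130kn^2 − 10kn^2 + 90n^2 + 50n^3    [distributive law]
= −48k − 378 − 354n + 118k^2 − 268kn + 10n^2 − 12k^3 + 86k^2n − 140kn^2 + 50n^3    [combine like terms]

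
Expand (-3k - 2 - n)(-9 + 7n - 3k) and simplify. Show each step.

33k - 18kn + 9k^2 + 18 - 5n - 7n^2

(-3k - 2 - n)(-9 + 7n - 3k)
= 27k - 21kn + 9k^2 + 18 - 14n + 6k + 9n - 7n^2 + 3kn    [distributive law]
= 33k - 18kn + 9k^2 + 18 - 5n - 7n^2    [combine like terms]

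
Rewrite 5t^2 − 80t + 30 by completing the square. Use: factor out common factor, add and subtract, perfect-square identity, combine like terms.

5(t − 8)^2 − 290

5t^2 − 80t + 30
= 5(t^2 − 16t) + 30    [factor out 5 from the t-terms]
= 5(t^2 − 16t + 64 − 64) + 30    [add and subtract 64 inside the bracket]
= 5(t − 8)^2 − 320 + 30    [perfect-square identity]
= 5(t − 8)^2 − 290    [combine constants]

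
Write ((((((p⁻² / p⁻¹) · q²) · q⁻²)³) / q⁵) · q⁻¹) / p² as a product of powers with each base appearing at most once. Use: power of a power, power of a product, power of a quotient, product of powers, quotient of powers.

((((((p⁻² / p⁻¹) · q²) · q⁻²)³) / q⁵) · q⁻¹) / p²
= ((((((p⁻² / p⁻¹) · q²)³) · ((q⁻²)³)) / q⁵) · q⁻¹) / p²    [power of a product]
= ((((((p⁻² / p⁻¹)³) · ((q²)³)) · ((q⁻²)³)) / q⁵) · q⁻¹) / p²    [power of a product]
= (((((((p⁻²)³) / ((p⁻¹)³)) · ((q²)³)) · ((q⁻²)³)) / q⁵) · q⁻¹) / p²    [power of a quotient]
= (((((p⁻⁶ / ((p⁻¹)³)) · ((q²)³)) · ((q⁻²)³)) / q⁵) · q⁻¹) / p²    [power of a power]
= (((((p⁻⁶ / p⁻³) · ((q²)³)) · ((q⁻²)³)) / q⁵) · q⁻¹) / p²    [power of a power]
= ((((p⁻³ · ((q²)³)) · ((q⁻²)³)) / q⁵) · q⁻¹) / p²    [quotient of powers]
= ((((p⁻³ · q⁶) · ((q⁻²)³)) / q⁵) · q⁻¹) / p²    [power of a power]
= ((((p⁻³ · q⁶) · q⁻⁶) / q⁵) · q⁻¹) / p²    [power of a power]
= p⁻⁵q⁻⁶    [quotient of powers; product of powers]

p⁻⁵q⁻⁶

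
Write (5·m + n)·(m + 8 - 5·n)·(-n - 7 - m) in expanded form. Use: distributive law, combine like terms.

19·m^2·n - 75·m^2 - 5·m^3 + 120·m·n - 280·m + 29·m·n^2 + 27·n^2 - 56·n + 5·n^3

(5·m + n)·(m + 8 - 5·n)·(-n - 7 - m)
= (5·m^2 + 40·m - 25·m·n + m·n + 8·n - 5·n^2)·(-n - 7 - m)    [distributive law]
= (5·m^2 + 40·m - 24·m·n + 8·n - 5·n^2)·(-n - 7 - m)    [combine like terms]
= -5·m^2·n - 35·m^2 - 5·m^3 - 40·m·n - 280·m - 40·m^2 + 24·m·n^2 + 168·m·n + 24·m^2·n - 8·n^2 - 56·n - 8·m·n + 5·n^3 + 35·n^2 + 5·m·n^2    [distributive law]
= 19·m^2·n - 75·m^2 - 5·m^3 + 120·m·n - 280·m + 29·m·n^2 + 27·n^2 - 56·n + 5·n^3    [combine like terms]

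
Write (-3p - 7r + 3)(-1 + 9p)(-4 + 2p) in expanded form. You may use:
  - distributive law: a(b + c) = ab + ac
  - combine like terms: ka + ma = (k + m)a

(-3p - 7r + 3)(-1 + 9p)(-4 + 2p)
= (3p - 27p^2 + 7r - 63pr - 3 + 27p)(-4 + 2p)    [distributive law]
= (30p - 27p^2 + 7r - 63pr - 3)(-4 + 2p)    [combine like terms]
= -120p + 60p^2 + 108p^2 - 54p^3 - 28r + 14pr + 252pr - 126p^2r + 12 - 6p    [distributive law]
= -126p + 168p^2 - 54p^3 - 28r + 266pr - 126p^2r + 12    [combine like terms]

-126p + 168p^2 - 54p^3 - 28r + 266pr - 126p^2r + 12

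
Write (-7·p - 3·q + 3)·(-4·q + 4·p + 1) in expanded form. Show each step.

(-7·p - 3·q + 3)·(-4·q + 4·p + 1)
= 28·p·q - 28·p² - 7·p + 12·q² - 12·p·q - 3·q - 12·q + 12·p + 3    [distributive law]
= 16·p·q - 28·p² + 5·p + 12·q² - 15·q + 3    [combine like terms]

16·p·q - 28·p² + 5·p + 12·q² - 15·q + 3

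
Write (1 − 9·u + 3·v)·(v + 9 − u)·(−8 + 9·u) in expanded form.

−224·v + 348·u·v − 72 + 737·u − 810·u^2 − 108·u^2·v + 81·u^3 − 24·v^2 + 27·u·v^2

(1 − 9·u + 3·v)·(v + 9 − u)·(−8 + 9·u)
= (v + 9 − u − 9·u·v − 81·u + 9·u^2 + 3·v^2 + 27·v − 3·u·v)·(−8 + 9·u)    [distributive law]
= (28·v + 9 − 82·u − 12·u·v + 9·u^2 + 3·v^2)·(−8 + 9·u)    [combine like terms]
= −224·v + 252·u·v − 72 + 81·u + 656·u − 738·u^2 + 96·u·v − 108·u^2·v − 72·u^2 + 81·u^3 − 24·v^2 + 27·u·v^2    [distributive law]
= −224·v + 348·u·v − 72 + 737·u − 810·u^2 − 108·u^2·v + 81·u^3 − 24·v^2 + 27·u·v^2    [combine like terms]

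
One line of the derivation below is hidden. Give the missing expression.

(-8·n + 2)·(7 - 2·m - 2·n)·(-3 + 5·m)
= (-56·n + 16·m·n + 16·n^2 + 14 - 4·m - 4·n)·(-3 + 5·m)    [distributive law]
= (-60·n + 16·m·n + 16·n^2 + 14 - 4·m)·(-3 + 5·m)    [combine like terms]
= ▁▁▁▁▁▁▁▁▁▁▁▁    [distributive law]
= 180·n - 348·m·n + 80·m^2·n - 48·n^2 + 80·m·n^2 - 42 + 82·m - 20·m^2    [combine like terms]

After distributive law, the bracketed line is:

180·n - 300·m·n - 48·m·n + 80·m^2·n - 48·n^2 + 80·m·n^2 - 42 + 70·m + 12·m - 20·m^2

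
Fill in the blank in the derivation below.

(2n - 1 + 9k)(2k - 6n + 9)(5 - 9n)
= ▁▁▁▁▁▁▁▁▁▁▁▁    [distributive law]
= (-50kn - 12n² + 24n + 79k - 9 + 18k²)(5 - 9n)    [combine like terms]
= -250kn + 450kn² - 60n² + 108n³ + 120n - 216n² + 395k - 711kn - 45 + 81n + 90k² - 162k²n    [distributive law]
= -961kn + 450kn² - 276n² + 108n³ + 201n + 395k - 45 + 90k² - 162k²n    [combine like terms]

Applying distributive law to the line above:

(4kn - 12n² + 18n - 2k + 6n - 9 + 18k² - 54kn + 81k)(5 - 9n)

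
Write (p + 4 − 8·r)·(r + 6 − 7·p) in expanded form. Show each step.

57·p·r − 22·p − 7·p² − 44·r + 24 − 8·r²

(p + 4 − 8·r)·(r + 6 − 7·p)
= p·r + 6·p − 7·p² + 4·r + 24 − 28·p − 8·r² − 48·r + 56·p·r    [distributive law]
= 57·p·r − 22·p − 7·p² − 44·r + 24 − 8·r²    [combine like terms]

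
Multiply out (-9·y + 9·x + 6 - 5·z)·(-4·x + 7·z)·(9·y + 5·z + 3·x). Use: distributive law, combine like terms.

(-9·y + 9·x + 6 - 5·z)·(-4·x + 7·z)·(9·y + 5·z + 3·x)
= (36·x·y - 63·y·z - 36·x² + 63·x·z - 24·x + 42·z + 20·x·z - 35·z²)·(9·y + 5·z + 3·x)    [distributive law]
= (36·x·y - 63·y·z - 36·x² + 83·x·z - 24·x + 42·z - 35·z²)·(9·y + 5·z + 3·x)    [combine like terms]
= 324·x·y² + 180·x·y·z + 108·x²·y - 567·y²·z - 315·y·z² - 189·x·y·z - 324·x²·y - 180·x²·z - 108·x³ + 747·x·y·z + 415·x·z² + 249·x²·z - 216·x·y - 120·x·z - 72·x² + 378·y·z + 210·z² + 126·x·z - 315·y·z² - 175·z³ - 105·x·z²    [distributive law]
= 324·x·y² + 738·x·y·z - 216·x²·y - 567·y²·z - 630·y·z² + 69·x²·z - 108·x³ + 310·x·z² - 216·x·y + 6·x·z - 72·x² + 378·y·z + 210·z² - 175·z³    [combine like terms]

324·x·y² + 738·x·y·z - 216·x²·y - 567·y²·z - 630·y·z² + 69·x²·z - 108·x³ + 310·x·z² - 216·x·y + 6·x·z - 72·x² + 378·y·z + 210·z² - 175·z³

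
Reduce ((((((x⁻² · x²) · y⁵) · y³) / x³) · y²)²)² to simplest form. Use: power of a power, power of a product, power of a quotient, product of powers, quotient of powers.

((((((x⁻² · x²) · y⁵) · y³) / x³) · y²)²)²
= (((((x⁻² · x²) · y⁵) · y³) / x³) · y²)⁴    [power of a power]
= (((((x⁻² · x²) · y⁵) · y³) / x³)⁴) · ((y²)⁴)    [power of a product]
= (((((x⁻² · x²) · y⁵) · y³)⁴) / ((x³)⁴)) · ((y²)⁴)    [power of a quotient]
= (((((x⁻² · x²) · y⁵)⁴) · ((y³)⁴)) / ((x³)⁴)) · ((y²)⁴)    [power of a product]
= (((((x⁻² · x²)⁴) · ((y⁵)⁴)) · ((y³)⁴)) / ((x³)⁴)) · ((y²)⁴)    [power of a product]
= ((((((x⁻²)⁴) · ((x²)⁴)) · ((y⁵)⁴)) · ((y³)⁴)) / ((x³)⁴)) · ((y²)⁴)    [power of a product]
= ((((x⁻⁸ · ((x²)⁴)) · ((y⁵)⁴)) · ((y³)⁴)) / ((x³)⁴)) · ((y²)⁴)    [power of a power]
= ((((x⁻⁸ · x⁸) · ((y⁵)⁴)) · ((y³)⁴)) / ((x³)⁴)) · ((y²)⁴)    [power of a power]
= (((x⁰ · ((y⁵)⁴)) · ((y³)⁴)) / ((x³)⁴)) · ((y²)⁴)    [product of powers]
= (((x⁰ · y²⁰) · ((y³)⁴)) / ((x³)⁴)) · ((y²)⁴)    [power of a power]
= (((x⁰ · y²⁰) · y¹²) / ((x³)⁴)) · ((y²)⁴)    [power of a power]
= (((x⁰ · y²⁰) · y¹²) / x¹²) · ((y²)⁴)    [power of a power]
= (((x⁰ · y²⁰) · y¹²) / x¹²) · y⁸    [power of a power]
= x⁻¹²y⁴⁰    [quotient of powers; product of powers]

x⁻¹²y⁴⁰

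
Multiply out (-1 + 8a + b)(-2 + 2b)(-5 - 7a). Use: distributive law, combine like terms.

-10 + 66a + 20b - 52ab + 112a^2 - 112a^2b - 10b^2 - 14ab^2

(-1 + 8a + b)(-2 + 2b)(-5 - 7a)
= (2 - 2b - 16a + 16ab - 2b + 2b^2)(-5 - 7a)    [distributive law]
= (2 - 4b - 16a + 16ab + 2b^2)(-5 - 7a)    [combine like terms]
= -10 - 14a + 20b + 28ab + 80a + 112a^2 - 80ab - 112a^2b - 10b^2 - 14ab^2    [distributive law]
= -10 + 66a + 20b - 52ab + 112a^2 - 112a^2b - 10b^2 - 14ab^2    [combine like terms]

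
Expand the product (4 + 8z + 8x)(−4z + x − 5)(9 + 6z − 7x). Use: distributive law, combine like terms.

(4 + 8z + 8x)(−4z + x − 5)(9 + 6z − 7x)
= (−16z + 4x − 20 − 32z² + 8xz − 40z − 32xz + 8x² − 40x)(9 + 6z − 7x)    [distributive law]
= (−56z − 36x − 20 − 32z² − 24xz + 8x²)(9 + 6z − 7x)    [combine like terms]
= −504z − 336z² + 392xz − 324x − 216xz + 252x² − 180 − 120z + 140x − 288z² − 192z³ + 224xz² − 216xz − 144xz² + 168x²z + 72x² + 48x²z − 56x³    [distributive law]
= −624z − 624z² − 40xz − 184x + 324x² − 180 − 192z³ + 80xz² + 216x²z − 56x³    [combine like terms]

−624z − 624z² − 40xz − 184x + 324x² − 180 − 192z³ + 80xz² + 216x²z − 56x³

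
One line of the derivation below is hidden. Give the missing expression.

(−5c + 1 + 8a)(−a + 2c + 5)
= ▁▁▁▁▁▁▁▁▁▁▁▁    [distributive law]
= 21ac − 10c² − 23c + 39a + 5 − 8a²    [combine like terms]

By distributive law:

5ac − 10c² − 25c − a + 2c + 5 − 8a² + 16ac + 40a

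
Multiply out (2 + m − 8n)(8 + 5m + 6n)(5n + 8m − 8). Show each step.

496n − 16m − 128 − 54mn + 104m² + 124n² − 247m²n + 40m³ − 554mn² − 240n³

(2 + m − 8n)(8 + 5m + 6n)(5n + 8m − 8)
= (16 + 10m + 12n + 8m + 5m² + 6mn − 64n − 40mn − 48n²)(5n + 8m − 8)    [distributive law]
= (16 + 18m − 52n + 5m² − 34mn − 48n²)(5n + 8m − 8)    [combine like terms]
= 80n + 128m − 128 + 90mn + 144m² − 144m − 260n² − 416mn + 416n + 25m²n + 40m³ − 40m² − 170mn² − 272m²n + 272mn − 240n³ − 384mn² + 384n²    [distributive law]
= 496n − 16m − 128 − 54mn + 104m² + 124n² − 247m²n + 40m³ − 554mn² − 240n³    [combine like terms]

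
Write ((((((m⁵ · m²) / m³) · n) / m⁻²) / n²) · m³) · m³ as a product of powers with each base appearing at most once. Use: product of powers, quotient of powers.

m¹²·n⁻¹

((((((m⁵ · m²) / m³) · n) / m⁻²) / n²) · m³) · m³
= (((((m⁷ / m³) · n) / m⁻²) / n²) · m³) · m³    [product of powers]
= ((((m⁴ · n) / m⁻²) / n²) · m³) · m³    [quotient of powers]
= m¹²·n⁻¹    [quotient of powers; product of powers]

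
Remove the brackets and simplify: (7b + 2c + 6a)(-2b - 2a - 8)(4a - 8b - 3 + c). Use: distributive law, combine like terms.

152ab^2 + 112b^3 + 490b^2 + 18b^2c - 8a^2b + 238ab - 10abc + 168b + 84bc - 4bc^2 - 28a^2c - 100ac - 4ac^2 + 48c - 16c^2 - 48a^3 - 156a^2 + 144a

(7b + 2c + 6a)(-2b - 2a - 8)(4a - 8b - 3 + c)
= (-14b^2 - 14ab - 56b - 4bc - 4ac - 16c - 12ab - 12a^2 - 48a)(4a - 8b - 3 + c)    [distributive law]
= (-14b^2 - 26ab - 56b - 4bc - 4ac - 16c - 12a^2 - 48a)(4a - 8b - 3 + c)    [combine like terms]
= -56ab^2 + 112b^3 + 42b^2 - 14b^2c - 104a^2b + 208ab^2 + 78ab - 26abc - 224ab + 448b^2 + 168b - 56bc - 16abc + 32b^2c + 12bc - 4bc^2 - 16a^2c + 32abc + 12ac - 4ac^2 - 64ac + 128bc + 48c - 16c^2 - 48a^3 + 96a^2b + 36a^2 - 12a^2c - 192a^2 + 384ab + 144a - 48ac    [distributive law]
= 152ab^2 + 112b^3 + 490b^2 + 18b^2c - 8a^2b + 238ab - 10abc + 168b + 84bc - 4bc^2 - 28a^2c - 100ac - 4ac^2 + 48c - 16c^2 - 48a^3 - 156a^2 + 144a    [combine like terms]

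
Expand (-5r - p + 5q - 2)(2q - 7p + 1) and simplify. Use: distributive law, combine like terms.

(-5r - p + 5q - 2)(2q - 7p + 1)
= -10qr + 35pr - 5r - 2pq + 7p² - p + 10q² - 35pq + 5q - 4q + 14p - 2    [distributive law]
= -10qr + 35pr - 5r - 37pq + 7p² + 13p + 10q² + q - 2    [combine like terms]

-10qr + 35pr - 5r - 37pq + 7p² + 13p + 10q² + q - 2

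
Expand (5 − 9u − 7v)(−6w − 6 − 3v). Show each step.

(5 − 9u − 7v)(−6w − 6 − 3v)
= −30w − 30 − 15v + 54uw + 54u + 27uv + 42vw + 42v + 21v²    [distributive law]
= −30w − 30 + 27v + 54uw + 54u + 27uv + 42vw + 21v²    [combine like terms]

−30w − 30 + 27v + 54uw + 54u + 27uv + 42vw + 21v²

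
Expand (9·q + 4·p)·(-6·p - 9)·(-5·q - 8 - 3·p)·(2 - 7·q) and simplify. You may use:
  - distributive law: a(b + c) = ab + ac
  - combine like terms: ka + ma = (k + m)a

(9·q + 4·p)·(-6·p - 9)·(-5·q - 8 - 3·p)·(2 - 7·q)
= (-54·p·q - 81·q - 24·p² - 36·p)·(-5·q - 8 - 3·p)·(2 - 7·q)    [distributive law]
= (270·p·q² + 432·p·q + 162·p²·q + 405·q² + 648·q + 243·p·q + 120·p²·q + 192·p² + 72·p³ + 180·p·q + 288·p + 108·p²)·(2 - 7·q)    [distributive law]
= (270·p·q² + 855·p·q + 282·p²·q + 405·q² + 648·q + 300·p² + 72·p³ + 288·p)·(2 - 7·q)    [combine like terms]
= 540·p·q² - 1890·p·q³ + 1710·p·q - 5985·p·q² + 564·p²·q - 1974·p²·q² + 810·q² - 2835·q³ + 1296·q - 4536·q² + 600·p² - 2100·p²·q + 144·p³ - 504·p³·q + 576·p - 2016·p·q    [distributive law]
= -5445·p·q² - 1890·p·q³ - 306·p·q - 1536·p²·q - 1974·p²·q² - 3726·q² - 2835·q³ + 1296·q + 600·p² + 144·p³ - 504·p³·q + 576·p    [combine like terms]

-5445·p·q² - 1890·p·q³ - 306·p·q - 1536·p²·q - 1974·p²·q² - 3726·q² - 2835·q³ + 1296·q + 600·p² + 144·p³ - 504·p³·q + 576·p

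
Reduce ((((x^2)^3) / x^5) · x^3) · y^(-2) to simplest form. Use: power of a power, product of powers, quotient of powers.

((((x^2)^3) / x^5) · x^3) · y^(-2)
= ((x^6 / x^5) · x^3) · y^(-2)    [power of a power]
= (x · x^3) · y^(-2)    [quotient of powers]
= x^4 · y^(-2)    [product of powers]
= x^4·y^(-2)    [rearrange]

x^4·y^(-2)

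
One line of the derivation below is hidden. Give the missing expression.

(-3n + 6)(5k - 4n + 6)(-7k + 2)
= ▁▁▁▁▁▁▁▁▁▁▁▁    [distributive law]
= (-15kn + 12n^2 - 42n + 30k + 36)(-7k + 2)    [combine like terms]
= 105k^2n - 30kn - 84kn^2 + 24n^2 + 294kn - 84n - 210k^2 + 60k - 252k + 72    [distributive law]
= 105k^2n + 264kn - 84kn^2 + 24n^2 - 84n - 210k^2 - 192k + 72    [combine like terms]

After distributive law, the bracketed line is:

(-15kn + 12n^2 - 18n + 30k - 24n + 36)(-7k + 2)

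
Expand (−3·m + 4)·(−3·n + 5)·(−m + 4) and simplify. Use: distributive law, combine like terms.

−9·m^2·n + 48·m·n + 15·m^2 − 80·m − 48·n + 80

(−3·m + 4)·(−3·n + 5)·(−m + 4)
= (9·m·n − 15·m − 12·n + 20)·(−m + 4)    [distributive law]
= −9·m^2·n + 36·m·n + 15·m^2 − 60·m + 12·m·n − 48·n − 20·m + 80    [distributive law]
= −9·m^2·n + 48·m·n + 15·m^2 − 80·m − 48·n + 80    [combine like terms]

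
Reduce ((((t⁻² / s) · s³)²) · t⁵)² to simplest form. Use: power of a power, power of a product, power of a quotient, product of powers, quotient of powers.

s⁸t²

((((t⁻² / s) · s³)²) · t⁵)²
= ((((t⁻² / s) · s³)²)²) · ((t⁵)²)    [power of a product]
= (((t⁻² / s) · s³)⁴) · ((t⁵)²)    [power of a power]
= (((t⁻² / s)⁴) · ((s³)⁴)) · ((t⁵)²)    [power of a product]
= ((((t⁻²)⁴) / (s⁴)) · ((s³)⁴)) · ((t⁵)²)    [power of a quotient]
= ((t⁻⁸ / (s⁴)) · ((s³)⁴)) · ((t⁵)²)    [power of a power]
= ((t⁻⁸ / s⁴) · s¹²) · ((t⁵)²)    [power of a power]
= ((t⁻⁸ / s⁴) · s¹²) · t¹⁰    [power of a power]
= s⁸t²    [quotient of powers; product of powers]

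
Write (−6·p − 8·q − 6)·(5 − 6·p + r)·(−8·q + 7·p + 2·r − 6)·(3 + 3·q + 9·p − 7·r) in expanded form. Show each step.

1734·p·q − 120·p·q^2 − 5922·p^2·q + 4738·p·q·r − 2736·p^2 − 810·p^3 + 1362·p^2·r + 1524·p·r − 186·p·r^2 + 882·p − 3312·p^2·q^2 + 1188·p^3·q + 546·p^2·q·r + 2268·p^4 − 1494·p^3·r − 318·p^2·r^2 + 3528·p·q^2·r − 796·p·q·r^2 + 84·p·r^3 + 2400·q^2 + 960·q^3 − 2000·q^2·r − 3384·q·r − 196·q·r^2 + 1980·q − 1152·p·q^3 + 192·q^3·r − 496·q^2·r^2 + 112·q·r^3 − 1332·r + 132·r^2 + 540 + 84·r^3

(−6·p − 8·q − 6)·(5 − 6·p + r)·(−8·q + 7·p + 2·r − 6)·(3 + 3·q + 9·p − 7·r)
= (−30·p + 36·p^2 − 6·p·r − 40·q + 48·p·q − 8·q·r − 30 + 36·p − 6·r)·(−8·q + 7·p + 2·r − 6)·(3 + 3·q + 9·p − 7·r)    [distributive law]
= (6·p + 36·p^2 − 6·p·r − 40·q + 48·p·q − 8·q·r − 30 − 6·r)·(−8·q + 7·p + 2·r − 6)·(3 + 3·q + 9·p − 7·r)    [combine like terms]
= (−48·p·q + 42·p^2 + 12·p·r − 36·p − 288·p^2·q + 252·p^3 + 72·p^2·r − 216·p^2 + 48·p·q·r − 42·p^2·r − 12·p·r^2 + 36·p·r + 320·q^2 − 280·p·q − 80·q·r + 240·q − 384·p·q^2 + 336·p^2·q + 96·p·q·r − 288·p·q + 64·q^2·r − 56·p·q·r − 16·q·r^2 + 48·q·r + 240·q − 210·p − 60·r + 180 + 48·q·r − 42·p·r − 12·r^2 + 36·r)·(3 + 3·q + 9·p − 7·r)    [distributive law]
= (−616·p·q − 174·p^2 + 6·p·r − 246·p + 48·p^2·q + 252·p^3 + 30·p^2·r + 88·p·q·r − 12·p·r^2 + 320·q^2 + 16·q·r + 480·q − 384·p·q^2 + 64·q^2·r − 16·q·r^2 − 24·r + 180 − 12·r^2)·(3 + 3·q + 9·p − 7·r)    [combine like terms]
= −1848·p·q − 1848·p·q^2 − 5544·p^2·q + 4312·p·q·r − 522·p^2 − 522·p^2·q − 1566·p^3 + 1218·p^2·r + 18·p·r + 18·p·q·r + 54·p^2·r − 42·p·r^2 − 738·p − 738·p·q − 2214·p^2 + 1722·p·r + 144·p^2·q + 144·p^2·q^2 + 432·p^3·q − 336·p^2·q·r + 756·p^3 + 756·p^3·q + 2268·p^4 − 1764·p^3·r + 90·p^2·r + 90·p^2·q·r + 270·p^3·r − 210·p^2·r^2 + 264·p·q·r + 264·p·q^2·r + 792·p^2·q·r − 616·p·q·r^2 − 36·p·r^2 − 36·p·q·r^2 − 108·p^2·r^2 + 84·p·r^3 + 960·q^2 + 960·q^3 + 2880·p·q^2 − 2240·q^2·r + 48·q·r + 48·q^2·r + 144·p·q·r − 112·q·r^2 + 1440·q + 1440·q^2 + 4320·p·q − 3360·q·r − 1152·p·q^2 − 1152·p·q^3 − 3456·p^2·q^2 + 2688·p·q^2·r + 192·q^2·r + 192·q^3·r + 576·p·q^2·r − 448·q^2·r^2 − 48·q·r^2 − 48·q^2·r^2 − 144·p·q·r^2 + 112·q·r^3 − 72·r − 72·q·r − 216·p·r + 168·r^2 + 540 + 540·q + 1620·p − 1260·r − 36·r^2 − 36·q·r^2 − 108·p·r^2 + 84·r^3    [distributive law]
= 1734·p·q − 120·p·q^2 − 5922·p^2·q + 4738·p·q·r − 2736·p^2 − 810·p^3 + 1362·p^2·r + 1524·p·r − 186·p·r^2 + 882·p − 3312·p^2·q^2 + 1188·p^3·q + 546·p^2·q·r + 2268·p^4 − 1494·p^3·r − 318·p^2·r^2 + 3528·p·q^2·r − 796·p·q·r^2 + 84·p·r^3 + 2400·q^2 + 960·q^3 − 2000·q^2·r − 3384·q·r − 196·q·r^2 + 1980·q − 1152·p·q^3 + 192·q^3·r − 496·q^2·r^2 + 112·q·r^3 − 1332·r + 132·r^2 + 540 + 84·r^3    [combine like terms]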